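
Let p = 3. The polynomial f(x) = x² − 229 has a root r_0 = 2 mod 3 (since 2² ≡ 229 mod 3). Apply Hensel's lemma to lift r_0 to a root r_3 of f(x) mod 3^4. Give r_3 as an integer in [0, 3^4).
r_3 = 38 (mod 81)

Hensel's recurrence: r_{i+1} = r_i − f(r_i)·(f′(r_i))^{-1} mod 3^{i+2}, with f′(x) = 2x. Iterate:
  r_0 = 2 (mod 3)
  r_1 = 2 (mod 9)
  r_2 = 11 (mod 27)
  r_3 = 38 (mod 81)
Final: r_3 = 38, and one checks f(r_3) ≡ 0 mod 3^4.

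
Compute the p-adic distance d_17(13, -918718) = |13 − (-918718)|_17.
d_17(13, -918718) = 1/83521

Step 1 — x − y = 13 − (-918718) = 918731. Step 2 — v_17(918731) = 4 (factor: 918731 = (17^4 · 11); the sign does not affect v_p). Step 3 — |x − y|_17 = 17^{-4} = 1/83521.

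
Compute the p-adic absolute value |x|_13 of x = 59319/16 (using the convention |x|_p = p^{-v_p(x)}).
|59319/16|_13 = 1/2197

Step 1 — compute v_13(x) by factoring powers of 13 out of the numerator and denominator: v_13(59319/16) = 3. Step 2 — apply |x|_p = p^{-v_p(x)} = 13^{-3} = 1/2197.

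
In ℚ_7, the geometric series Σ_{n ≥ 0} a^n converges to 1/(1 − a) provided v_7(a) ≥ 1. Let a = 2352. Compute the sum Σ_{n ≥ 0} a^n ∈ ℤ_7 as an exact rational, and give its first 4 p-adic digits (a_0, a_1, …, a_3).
Σ a^n = 1/(1 − a) = -1/2351;  first 4 digits = (1, 0, 6, 6)

v_7(a) = 2 ≥ 1, so the series converges in ℤ_7 to 1/(1 − a) = 1/(1 − 2352) = -1/2351. Expand this rational in ℤ_7: compute digits iteratively via d_i = x_i mod 7, x_{i+1} = (x_i − d_i)/7. The first 4 digits are (1, 0, 6, 6).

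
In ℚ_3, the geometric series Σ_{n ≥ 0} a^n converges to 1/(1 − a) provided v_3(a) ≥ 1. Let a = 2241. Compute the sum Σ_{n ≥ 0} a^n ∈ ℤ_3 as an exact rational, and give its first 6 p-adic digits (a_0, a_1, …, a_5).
Σ a^n = 1/(1 − a) = -1/2240;  first 6 digits = (1, 0, 0, 2, 0, 0)

v_3(a) = 3 ≥ 1, so the series converges in ℤ_3 to 1/(1 − a) = 1/(1 − 2241) = -1/2240. Expand this rational in ℤ_3: compute digits iteratively via d_i = x_i mod 3, x_{i+1} = (x_i − d_i)/3. The first 6 digits are (1, 0, 0, 2, 0, 0).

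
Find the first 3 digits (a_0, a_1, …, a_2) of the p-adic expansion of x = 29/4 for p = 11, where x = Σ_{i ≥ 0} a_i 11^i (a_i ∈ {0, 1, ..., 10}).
(a_0, …, a_2) = (10, 8, 2)

v_11(29/4) = 0 (numerator and denominator both coprime to 11), so x ∈ ℤ_11^×. Compute digits iteratively via a_i = x_i mod 11, x_{i+1} = (x_i − a_i)/11, with x_0 = x:
  x_0 = 29/4;  a_0 = 10;  x_1 = (x_0 − 10)/11 = -1/4
  x_1 = -1/4;  a_1 = 8;  x_2 = (x_1 − 8)/11 = -3/4
  x_2 = -3/4;  a_2 = 2;  x_3 = (x_2 − 2)/11 = -1/4
Digits: (10, 8, 2).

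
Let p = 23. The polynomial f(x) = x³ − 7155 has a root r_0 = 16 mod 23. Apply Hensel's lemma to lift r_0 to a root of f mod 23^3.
r_2 = 62 (mod 12167)

Hensel: r_{i+1} = r_i − f(r_i)/f′(r_i) mod 23^{i+2}, where f′(x) = 3x². Iterate:
  r_0 = 16 (mod 23)
  r_1 = 62 (mod 529)
  r_2 = 62 (mod 12167)
Final: r = 62 with f(r) ≡ 0 mod 23^3.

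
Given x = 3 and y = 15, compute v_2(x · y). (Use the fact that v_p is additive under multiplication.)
v_2(45) = 0

v_p(x) = 0 (factor: 3 = 2^0 · 3); v_p(y) = 0 (factor: 15 = 2^0 · 15). Additivity: v_p(xy) = v_p(x) + v_p(y) = 0 + 0 = 0. (Direct check: xy = 45 = 2^0 · (45).)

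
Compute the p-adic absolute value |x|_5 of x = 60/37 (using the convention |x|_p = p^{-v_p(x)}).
|60/37|_5 = 1/5

Step 1 — compute v_5(x) by factoring powers of 5 out of the numerator and denominator: v_5(60/37) = 1. Step 2 — apply |x|_p = p^{-v_p(x)} = 5^{-1} = 1/5.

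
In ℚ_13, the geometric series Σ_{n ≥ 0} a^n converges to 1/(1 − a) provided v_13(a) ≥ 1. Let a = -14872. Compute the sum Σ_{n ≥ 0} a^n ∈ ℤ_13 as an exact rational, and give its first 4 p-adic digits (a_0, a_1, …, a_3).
Σ a^n = 1/(1 − a) = 1/14873;  first 4 digits = (1, 0, 3, 6)

v_13(a) = 2 ≥ 1, so the series converges in ℤ_13 to 1/(1 − a) = 1/(1 − (-14872)) = 1/14873. Expand this rational in ℤ_13: compute digits iteratively via d_i = x_i mod 13, x_{i+1} = (x_i − d_i)/13. The first 4 digits are (1, 0, 3, 6).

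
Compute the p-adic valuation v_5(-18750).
v_5(-18750) = 5

v_5(n) is the largest exponent k such that 5^k divides n. Factor out: -18750 = -5^5 · 6. (Sign doesn't affect v_p.) So v_5(-18750) = 5.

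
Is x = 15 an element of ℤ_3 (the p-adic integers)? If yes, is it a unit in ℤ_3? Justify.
x ∈ ℤ_3 but not a unit; v_3(x) = 1 > 0

ℤ_3 = {x ∈ ℚ_3 : v_3(x) ≥ 0} and ℤ_3^× = {x ∈ ℤ_3 : v_3(x) = 0}. Here v_3(15) = v_3(num) − v_3(den) = 1; compare against these criteria.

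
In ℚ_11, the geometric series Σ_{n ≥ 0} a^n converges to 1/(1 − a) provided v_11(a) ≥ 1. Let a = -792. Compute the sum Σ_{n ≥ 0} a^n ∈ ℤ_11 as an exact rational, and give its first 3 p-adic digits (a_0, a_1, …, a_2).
Σ a^n = 1/(1 − a) = 1/793;  first 3 digits = (1, 5, 7)

v_11(a) = 1 ≥ 1, so the series converges in ℤ_11 to 1/(1 − a) = 1/(1 − (-792)) = 1/793. Expand this rational in ℤ_11: compute digits iteratively via d_i = x_i mod 11, x_{i+1} = (x_i − d_i)/11. The first 3 digits are (1, 5, 7).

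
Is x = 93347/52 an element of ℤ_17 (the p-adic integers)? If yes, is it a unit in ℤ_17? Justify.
x ∈ ℤ_17 but not a unit; v_17(x) = 3 > 0

ℤ_17 = {x ∈ ℚ_17 : v_17(x) ≥ 0} and ℤ_17^× = {x ∈ ℤ_17 : v_17(x) = 0}. Here v_17(93347/52) = v_17(num) − v_17(den) = 3; compare against these criteria.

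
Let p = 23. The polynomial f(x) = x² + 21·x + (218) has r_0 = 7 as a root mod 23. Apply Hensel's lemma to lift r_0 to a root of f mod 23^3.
r_2 = 11346 (mod 12167)

Hensel: r_{i+1} = r_i − f(r_i)·(f′(r_i))^{-1} mod 23^{i+2}, f′(x) = 2x + 21. Iterate:
  r_0 = 7 (mod 23)
  r_1 = 237 (mod 529)
  r_2 = 11346 (mod 12167)
Final: r = 11346 satisfies f(r) ≡ 0 mod 23^3.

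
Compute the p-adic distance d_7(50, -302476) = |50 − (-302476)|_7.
d_7(50, -302476) = 1/16807

Step 1 — x − y = 50 − (-302476) = 302526. Step 2 — v_7(302526) = 5 (factor: 302526 = (7^5 · 18); the sign does not affect v_p). Step 3 — |x − y|_7 = 7^{-5} = 1/16807.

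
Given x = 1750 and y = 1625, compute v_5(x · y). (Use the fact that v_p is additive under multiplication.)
v_5(2843750) = 6

v_p(x) = 3 (factor: 1750 = 5^3 · 14); v_p(y) = 3 (factor: 1625 = 5^3 · 13). Additivity: v_p(xy) = v_p(x) + v_p(y) = 3 + 3 = 6. (Direct check: xy = 2843750 = 5^6 · (182).)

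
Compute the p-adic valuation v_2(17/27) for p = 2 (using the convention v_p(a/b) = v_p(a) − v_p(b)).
v_2(17/27) = 0

Factor powers of 2 from the numerator and denominator of the reduced fraction: 17 = 2^0 · 17 and 27 = 2^0 · 27. Apply v_p(a/b) = v_p(a) − v_p(b): v_2(17/27) = 0 − 0 = 0.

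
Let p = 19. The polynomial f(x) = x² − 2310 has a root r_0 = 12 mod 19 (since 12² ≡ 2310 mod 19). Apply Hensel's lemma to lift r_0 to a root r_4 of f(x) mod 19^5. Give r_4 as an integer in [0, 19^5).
r_4 = 2443621 (mod 2476099)

Hensel's recurrence: r_{i+1} = r_i − f(r_i)·(f′(r_i))^{-1} mod 19^{i+2}, with f′(x) = 2x. Iterate:
  r_0 = 12 (mod 19)
  r_1 = 12 (mod 361)
  r_2 = 1817 (mod 6859)
  r_3 = 97843 (mod 130321)
  r_4 = 2443621 (mod 2476099)
Final: r_4 = 2443621, and one checks f(r_4) ≡ 0 mod 19^5.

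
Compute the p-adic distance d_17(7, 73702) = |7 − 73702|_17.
d_17(7, 73702) = 1/4913

Step 1 — x − y = 7 − 73702 = -73695. Step 2 — v_17(-73695) = 3 (factor: -73695 = −(17^3 · 15); the sign does not affect v_p). Step 3 — |x − y|_17 = 17^{-3} = 1/4913.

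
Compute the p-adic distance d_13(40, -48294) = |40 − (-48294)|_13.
d_13(40, -48294) = 1/2197

Step 1 — x − y = 40 − (-48294) = 48334. Step 2 — v_13(48334) = 3 (factor: 48334 = (13^3 · 22); the sign does not affect v_p). Step 3 — |x − y|_13 = 13^{-3} = 1/2197.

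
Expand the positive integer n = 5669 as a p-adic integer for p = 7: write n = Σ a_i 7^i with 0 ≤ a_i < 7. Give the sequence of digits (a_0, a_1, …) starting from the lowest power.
(a_0, a_1, …) = (6, 4, 3, 2, 2)

Repeated division by 7 gives the digits low-to-high: 5669 = 6 + 4·7^1 + 3·7^2 + 2·7^3 + 2·7^4. Digit sequence: (6, 4, 3, 2, 2).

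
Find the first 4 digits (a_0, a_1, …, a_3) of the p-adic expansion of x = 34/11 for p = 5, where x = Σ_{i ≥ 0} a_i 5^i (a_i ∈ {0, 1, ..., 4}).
(a_0, …, a_3) = (4, 3, 3, 2)

v_5(34/11) = 0 (numerator and denominator both coprime to 5), so x ∈ ℤ_5^×. Compute digits iteratively via a_i = x_i mod 5, x_{i+1} = (x_i − a_i)/5, with x_0 = x:
  x_0 = 34/11;  a_0 = 4;  x_1 = (x_0 − 4)/5 = -2/11
  x_1 = -2/11;  a_1 = 3;  x_2 = (x_1 − 3)/5 = -7/11
  x_2 = -7/11;  a_2 = 3;  x_3 = (x_2 − 3)/5 = -8/11
  x_3 = -8/11;  a_3 = 2;  x_4 = (x_3 − 2)/5 = -6/11
Digits: (4, 3, 3, 2).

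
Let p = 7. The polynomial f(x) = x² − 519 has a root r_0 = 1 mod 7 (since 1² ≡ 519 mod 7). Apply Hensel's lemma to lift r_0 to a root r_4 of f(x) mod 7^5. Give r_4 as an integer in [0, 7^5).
r_4 = 7708 (mod 16807)

Hensel's recurrence: r_{i+1} = r_i − f(r_i)·(f′(r_i))^{-1} mod 7^{i+2}, with f′(x) = 2x. Iterate:
  r_0 = 1 (mod 7)
  r_1 = 15 (mod 49)
  r_2 = 162 (mod 343)
  r_3 = 505 (mod 2401)
  r_4 = 7708 (mod 16807)
Final: r_4 = 7708, and one checks f(r_4) ≡ 0 mod 7^5.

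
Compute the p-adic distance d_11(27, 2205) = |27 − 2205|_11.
d_11(27, 2205) = 1/121

Step 1 — x − y = 27 − 2205 = -2178. Step 2 — v_11(-2178) = 2 (factor: -2178 = −(11^2 · 18); the sign does not affect v_p). Step 3 — |x − y|_11 = 11^{-2} = 1/121.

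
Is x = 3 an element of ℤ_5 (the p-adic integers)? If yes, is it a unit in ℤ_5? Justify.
x ∈ ℤ_5^× (unit); v_5(x) = 0

ℤ_5 = {x ∈ ℚ_5 : v_5(x) ≥ 0} and ℤ_5^× = {x ∈ ℤ_5 : v_5(x) = 0}. Here v_5(3) = v_5(num) − v_5(den) = 0; compare against these criteria.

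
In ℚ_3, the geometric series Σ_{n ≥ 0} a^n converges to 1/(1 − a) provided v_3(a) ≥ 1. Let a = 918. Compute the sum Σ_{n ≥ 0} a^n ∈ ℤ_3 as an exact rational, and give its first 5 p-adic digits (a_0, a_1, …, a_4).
Σ a^n = 1/(1 − a) = -1/917;  first 5 digits = (1, 0, 0, 1, 2)

v_3(a) = 3 ≥ 1, so the series converges in ℤ_3 to 1/(1 − a) = 1/(1 − 918) = -1/917. Expand this rational in ℤ_3: compute digits iteratively via d_i = x_i mod 3, x_{i+1} = (x_i − d_i)/3. The first 5 digits are (1, 0, 0, 1, 2).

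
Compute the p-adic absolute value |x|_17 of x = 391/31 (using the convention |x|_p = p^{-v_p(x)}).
|391/31|_17 = 1/17

Step 1 — compute v_17(x) by factoring powers of 17 out of the numerator and denominator: v_17(391/31) = 1. Step 2 — apply |x|_p = p^{-v_p(x)} = 17^{-1} = 1/17.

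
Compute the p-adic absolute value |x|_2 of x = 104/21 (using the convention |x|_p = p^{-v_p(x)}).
|104/21|_2 = 1/8

Step 1 — compute v_2(x) by factoring powers of 2 out of the numerator and denominator: v_2(104/21) = 3. Step 2 — apply |x|_p = p^{-v_p(x)} = 2^{-3} = 1/8.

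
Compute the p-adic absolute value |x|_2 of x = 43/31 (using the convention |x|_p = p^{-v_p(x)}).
|43/31|_2 = 1

Step 1 — compute v_2(x) by factoring powers of 2 out of the numerator and denominator: v_2(43/31) = 0. Step 2 — apply |x|_p = p^{-v_p(x)} = 2^{0} = 1.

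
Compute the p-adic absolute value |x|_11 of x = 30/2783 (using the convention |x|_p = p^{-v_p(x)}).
|30/2783|_11 = 121

Step 1 — compute v_11(x) by factoring powers of 11 out of the numerator and denominator: v_11(30/2783) = -2. Step 2 — apply |x|_p = p^{-v_p(x)} = 11^{2} = 121.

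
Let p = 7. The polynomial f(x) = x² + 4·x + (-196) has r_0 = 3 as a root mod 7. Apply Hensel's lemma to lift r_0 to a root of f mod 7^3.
r_2 = 290 (mod 343)

Hensel: r_{i+1} = r_i − f(r_i)·(f′(r_i))^{-1} mod 7^{i+2}, f′(x) = 2x + 4. Iterate:
  r_0 = 3 (mod 7)
  r_1 = 45 (mod 49)
  r_2 = 290 (mod 343)
Final: r = 290 satisfies f(r) ≡ 0 mod 7^3.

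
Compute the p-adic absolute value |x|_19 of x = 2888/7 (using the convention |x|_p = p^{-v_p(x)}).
|2888/7|_19 = 1/361

Step 1 — compute v_19(x) by factoring powers of 19 out of the numerator and denominator: v_19(2888/7) = 2. Step 2 — apply |x|_p = p^{-v_p(x)} = 19^{-2} = 1/361.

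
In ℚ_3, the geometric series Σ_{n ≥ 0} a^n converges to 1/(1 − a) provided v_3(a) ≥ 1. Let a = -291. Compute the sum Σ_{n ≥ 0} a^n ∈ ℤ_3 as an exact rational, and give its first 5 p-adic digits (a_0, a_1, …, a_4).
Σ a^n = 1/(1 − a) = 1/292;  first 5 digits = (1, 2, 1, 1, 1)

v_3(a) = 1 ≥ 1, so the series converges in ℤ_3 to 1/(1 − a) = 1/(1 − (-291)) = 1/292. Expand this rational in ℤ_3: compute digits iteratively via d_i = x_i mod 3, x_{i+1} = (x_i − d_i)/3. The first 5 digits are (1, 2, 1, 1, 1).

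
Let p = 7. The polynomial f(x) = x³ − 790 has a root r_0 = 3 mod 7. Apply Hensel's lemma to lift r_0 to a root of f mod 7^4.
r_3 = 1053 (mod 2401)

Hensel: r_{i+1} = r_i − f(r_i)/f′(r_i) mod 7^{i+2}, where f′(x) = 3x². Iterate:
  r_0 = 3 (mod 7)
  r_1 = 24 (mod 49)
  r_2 = 24 (mod 343)
  r_3 = 1053 (mod 2401)
Final: r = 1053 with f(r) ≡ 0 mod 7^4.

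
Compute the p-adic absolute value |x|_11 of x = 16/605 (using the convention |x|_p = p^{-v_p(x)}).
|16/605|_11 = 121

Step 1 — compute v_11(x) by factoring powers of 11 out of the numerator and denominator: v_11(16/605) = -2. Step 2 — apply |x|_p = p^{-v_p(x)} = 11^{2} = 121.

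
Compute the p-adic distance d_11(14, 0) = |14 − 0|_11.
d_11(14, 0) = 1

Step 1 — x − y = 14 − 0 = 14. Step 2 — v_11(14) = 0 (factor: 14 = (11^0 · 14); the sign does not affect v_p). Step 3 — |x − y|_11 = 11^{0} = 1.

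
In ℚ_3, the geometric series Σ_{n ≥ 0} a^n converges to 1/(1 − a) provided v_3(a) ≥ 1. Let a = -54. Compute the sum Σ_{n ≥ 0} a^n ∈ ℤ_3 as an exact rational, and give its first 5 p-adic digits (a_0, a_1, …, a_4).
Σ a^n = 1/(1 − a) = 1/55;  first 5 digits = (1, 0, 0, 1, 2)

v_3(a) = 3 ≥ 1, so the series converges in ℤ_3 to 1/(1 − a) = 1/(1 − (-54)) = 1/55. Expand this rational in ℤ_3: compute digits iteratively via d_i = x_i mod 3, x_{i+1} = (x_i − d_i)/3. The first 5 digits are (1, 0, 0, 1, 2).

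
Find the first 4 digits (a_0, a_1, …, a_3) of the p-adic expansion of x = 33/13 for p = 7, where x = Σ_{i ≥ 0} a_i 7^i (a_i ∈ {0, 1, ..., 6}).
(a_0, …, a_3) = (2, 6, 4, 2)

v_7(33/13) = 0 (numerator and denominator both coprime to 7), so x ∈ ℤ_7^×. Compute digits iteratively via a_i = x_i mod 7, x_{i+1} = (x_i − a_i)/7, with x_0 = x:
  x_0 = 33/13;  a_0 = 2;  x_1 = (x_0 − 2)/7 = 1/13
  x_1 = 1/13;  a_1 = 6;  x_2 = (x_1 − 6)/7 = -11/13
  x_2 = -11/13;  a_2 = 4;  x_3 = (x_2 − 4)/7 = -9/13
  x_3 = -9/13;  a_3 = 2;  x_4 = (x_3 − 2)/7 = -5/13
Digits: (2, 6, 4, 2).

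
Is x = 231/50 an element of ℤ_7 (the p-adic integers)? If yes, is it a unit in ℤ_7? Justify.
x ∈ ℤ_7 but not a unit; v_7(x) = 1 > 0

ℤ_7 = {x ∈ ℚ_7 : v_7(x) ≥ 0} and ℤ_7^× = {x ∈ ℤ_7 : v_7(x) = 0}. Here v_7(231/50) = v_7(num) − v_7(den) = 1; compare against these criteria.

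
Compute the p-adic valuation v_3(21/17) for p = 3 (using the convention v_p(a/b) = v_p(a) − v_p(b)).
v_3(21/17) = 1

Factor powers of 3 from the numerator and denominator of the reduced fraction: 21 = 3^1 · 7 and 17 = 3^0 · 17. Apply v_p(a/b) = v_p(a) − v_p(b): v_3(21/17) = 1 − 0 = 1.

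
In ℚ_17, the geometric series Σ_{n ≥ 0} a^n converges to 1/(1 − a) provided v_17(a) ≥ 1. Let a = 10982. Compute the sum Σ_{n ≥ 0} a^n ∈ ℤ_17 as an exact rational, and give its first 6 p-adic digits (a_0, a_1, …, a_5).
Σ a^n = 1/(1 − a) = -1/10981;  first 6 digits = (1, 0, 4, 2, 16, 16)

v_17(a) = 2 ≥ 1, so the series converges in ℤ_17 to 1/(1 − a) = 1/(1 − 10982) = -1/10981. Expand this rational in ℤ_17: compute digits iteratively via d_i = x_i mod 17, x_{i+1} = (x_i − d_i)/17. The first 6 digits are (1, 0, 4, 2, 16, 16).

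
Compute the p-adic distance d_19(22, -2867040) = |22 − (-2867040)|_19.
d_19(22, -2867040) = 1/130321

Step 1 — x − y = 22 − (-2867040) = 2867062. Step 2 — v_19(2867062) = 4 (factor: 2867062 = (19^4 · 22); the sign does not affect v_p). Step 3 — |x − y|_19 = 19^{-4} = 1/130321.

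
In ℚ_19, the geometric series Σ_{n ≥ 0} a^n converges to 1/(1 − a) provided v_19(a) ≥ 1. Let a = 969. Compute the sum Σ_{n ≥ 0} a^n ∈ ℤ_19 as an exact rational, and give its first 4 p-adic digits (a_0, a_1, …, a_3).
Σ a^n = 1/(1 − a) = -1/968;  first 4 digits = (1, 13, 0, 16)

v_19(a) = 1 ≥ 1, so the series converges in ℤ_19 to 1/(1 − a) = 1/(1 − 969) = -1/968. Expand this rational in ℤ_19: compute digits iteratively via d_i = x_i mod 19, x_{i+1} = (x_i − d_i)/19. The first 4 digits are (1, 13, 0, 16).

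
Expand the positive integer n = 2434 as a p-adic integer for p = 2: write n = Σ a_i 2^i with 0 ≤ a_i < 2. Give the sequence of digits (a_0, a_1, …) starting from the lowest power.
(a_0, a_1, …) = (0, 1, 0, 0, 0, 0, 0, 1, 1, 0, 0, 1)

Repeated division by 2 gives the digits low-to-high: 2434 = 1·2^1 + 1·2^7 + 1·2^8 + 1·2^11. Digit sequence: (0, 1, 0, 0, 0, 0, 0, 1, 1, 0, 0, 1).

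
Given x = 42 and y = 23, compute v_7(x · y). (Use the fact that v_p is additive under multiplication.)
v_7(966) = 1

v_p(x) = 1 (factor: 42 = 7^1 · 6); v_p(y) = 0 (factor: 23 = 7^0 · 23). Additivity: v_p(xy) = v_p(x) + v_p(y) = 1 + 0 = 1. (Direct check: xy = 966 = 7^1 · (138).)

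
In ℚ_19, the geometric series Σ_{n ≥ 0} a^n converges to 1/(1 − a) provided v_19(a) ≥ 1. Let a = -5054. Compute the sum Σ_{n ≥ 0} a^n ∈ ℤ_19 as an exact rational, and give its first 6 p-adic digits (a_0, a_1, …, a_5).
Σ a^n = 1/(1 − a) = 1/5055;  first 6 digits = (1, 0, 5, 18, 5, 10)

v_19(a) = 2 ≥ 1, so the series converges in ℤ_19 to 1/(1 − a) = 1/(1 − (-5054)) = 1/5055. Expand this rational in ℤ_19: compute digits iteratively via d_i = x_i mod 19, x_{i+1} = (x_i − d_i)/19. The first 6 digits are (1, 0, 5, 18, 5, 10).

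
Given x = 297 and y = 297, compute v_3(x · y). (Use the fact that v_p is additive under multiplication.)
v_3(88209) = 6

v_p(x) = 3 (factor: 297 = 3^3 · 11); v_p(y) = 3 (factor: 297 = 3^3 · 11). Additivity: v_p(xy) = v_p(x) + v_p(y) = 3 + 3 = 6. (Direct check: xy = 88209 = 3^6 · (121).)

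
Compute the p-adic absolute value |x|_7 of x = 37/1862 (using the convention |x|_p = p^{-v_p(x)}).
|37/1862|_7 = 49

Step 1 — compute v_7(x) by factoring powers of 7 out of the numerator and denominator: v_7(37/1862) = -2. Step 2 — apply |x|_p = p^{-v_p(x)} = 7^{2} = 49.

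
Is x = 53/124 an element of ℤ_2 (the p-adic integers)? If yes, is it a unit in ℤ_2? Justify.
x ∉ ℤ_2 (v_2(x) = -2 < 0)

ℤ_2 = {x ∈ ℚ_2 : v_2(x) ≥ 0} and ℤ_2^× = {x ∈ ℤ_2 : v_2(x) = 0}. Here v_2(53/124) = v_2(num) − v_2(den) = -2; compare against these criteria.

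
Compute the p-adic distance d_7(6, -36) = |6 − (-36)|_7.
d_7(6, -36) = 1/7

Step 1 — x − y = 6 − (-36) = 42. Step 2 — v_7(42) = 1 (factor: 42 = (7^1 · 6); the sign does not affect v_p). Step 3 — |x − y|_7 = 7^{-1} = 1/7.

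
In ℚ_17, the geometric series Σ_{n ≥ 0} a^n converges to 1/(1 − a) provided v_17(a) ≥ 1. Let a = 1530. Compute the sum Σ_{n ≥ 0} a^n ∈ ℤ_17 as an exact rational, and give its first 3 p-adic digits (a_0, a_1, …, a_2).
Σ a^n = 1/(1 − a) = -1/1529;  first 3 digits = (1, 5, 13)

v_17(a) = 1 ≥ 1, so the series converges in ℤ_17 to 1/(1 − a) = 1/(1 − 1530) = -1/1529. Expand this rational in ℤ_17: compute digits iteratively via d_i = x_i mod 17, x_{i+1} = (x_i − d_i)/17. The first 3 digits are (1, 5, 13).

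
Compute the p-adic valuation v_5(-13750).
v_5(-13750) = 4

v_5(n) is the largest exponent k such that 5^k divides n. Factor out: -13750 = -5^4 · 22. (Sign doesn't affect v_p.) So v_5(-13750) = 4.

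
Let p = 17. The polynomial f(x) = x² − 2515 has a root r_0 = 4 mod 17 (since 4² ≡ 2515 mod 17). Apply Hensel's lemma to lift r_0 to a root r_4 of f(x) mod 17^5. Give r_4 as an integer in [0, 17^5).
r_4 = 1403303 (mod 1419857)

Hensel's recurrence: r_{i+1} = r_i − f(r_i)·(f′(r_i))^{-1} mod 17^{i+2}, with f′(x) = 2x. Iterate:
  r_0 = 4 (mod 17)
  r_1 = 208 (mod 289)
  r_2 = 3098 (mod 4913)
  r_3 = 66967 (mod 83521)
  r_4 = 1403303 (mod 1419857)
Final: r_4 = 1403303, and one checks f(r_4) ≡ 0 mod 17^5.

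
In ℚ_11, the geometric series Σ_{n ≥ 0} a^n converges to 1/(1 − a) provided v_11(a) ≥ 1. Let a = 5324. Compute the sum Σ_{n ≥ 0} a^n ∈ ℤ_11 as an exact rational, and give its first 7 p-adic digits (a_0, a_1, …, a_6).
Σ a^n = 1/(1 − a) = -1/5323;  first 7 digits = (1, 0, 0, 4, 0, 0, 5)

v_11(a) = 3 ≥ 1, so the series converges in ℤ_11 to 1/(1 − a) = 1/(1 − 5324) = -1/5323. Expand this rational in ℤ_11: compute digits iteratively via d_i = x_i mod 11, x_{i+1} = (x_i − d_i)/11. The first 7 digits are (1, 0, 0, 4, 0, 0, 5).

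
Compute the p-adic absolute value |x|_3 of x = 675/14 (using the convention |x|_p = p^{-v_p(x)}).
|675/14|_3 = 1/27

Step 1 — compute v_3(x) by factoring powers of 3 out of the numerator and denominator: v_3(675/14) = 3. Step 2 — apply |x|_p = p^{-v_p(x)} = 3^{-3} = 1/27.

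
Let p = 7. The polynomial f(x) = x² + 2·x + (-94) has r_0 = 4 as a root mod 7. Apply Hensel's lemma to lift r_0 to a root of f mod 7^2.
r_1 = 11 (mod 49)

Hensel: r_{i+1} = r_i − f(r_i)·(f′(r_i))^{-1} mod 7^{i+2}, f′(x) = 2x + 2. Iterate:
  r_0 = 4 (mod 7)
  r_1 = 11 (mod 49)
Final: r = 11 satisfies f(r) ≡ 0 mod 7^2.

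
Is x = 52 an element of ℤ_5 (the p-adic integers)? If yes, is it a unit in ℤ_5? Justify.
x ∈ ℤ_5^× (unit); v_5(x) = 0

ℤ_5 = {x ∈ ℚ_5 : v_5(x) ≥ 0} and ℤ_5^× = {x ∈ ℤ_5 : v_5(x) = 0}. Here v_5(52) = v_5(num) − v_5(den) = 0; compare against these criteria.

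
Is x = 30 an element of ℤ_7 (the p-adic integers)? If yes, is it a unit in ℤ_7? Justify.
x ∈ ℤ_7^× (unit); v_7(x) = 0

ℤ_7 = {x ∈ ℚ_7 : v_7(x) ≥ 0} and ℤ_7^× = {x ∈ ℤ_7 : v_7(x) = 0}. Here v_7(30) = v_7(num) − v_7(den) = 0; compare against these criteria.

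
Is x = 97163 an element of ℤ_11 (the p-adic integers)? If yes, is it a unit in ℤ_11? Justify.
x ∈ ℤ_11 but not a unit; v_11(x) = 3 > 0

ℤ_11 = {x ∈ ℚ_11 : v_11(x) ≥ 0} and ℤ_11^× = {x ∈ ℤ_11 : v_11(x) = 0}. Here v_11(97163) = v_11(num) − v_11(den) = 3; compare against these criteria.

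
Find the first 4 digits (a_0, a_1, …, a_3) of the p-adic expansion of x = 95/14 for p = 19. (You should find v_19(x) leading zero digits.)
(a_0, …, a_3) = (0, 18, 14, 6)

v_19(95/14) = 1, so a_0 = ... = a_0 = 0. Factor out: x = 19^1 · u with u = 5/14 a unit in ℤ_19. Expand u iteratively via a_{v+i} = u_i mod 19, u_{i+1} = (u_i − a_{v+i})/19:
  u_0 = 5/14;  a_1 = 18;  u_1 = (u_0 − 18)/19 = -13/14
  u_1 = -13/14;  a_2 = 14;  u_2 = (u_1 − 14)/19 = -11/14
  u_2 = -11/14;  a_3 = 6;  u_3 = (u_2 − 6)/19 = -5/14
Digits: (0, 18, 14, 6).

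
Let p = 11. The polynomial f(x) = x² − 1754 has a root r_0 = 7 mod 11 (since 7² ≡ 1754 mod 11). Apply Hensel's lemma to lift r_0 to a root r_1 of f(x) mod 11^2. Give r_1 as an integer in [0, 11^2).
r_1 = 51 (mod 121)

Hensel's recurrence: r_{i+1} = r_i − f(r_i)·(f′(r_i))^{-1} mod 11^{i+2}, with f′(x) = 2x. Iterate:
  r_0 = 7 (mod 11)
  r_1 = 51 (mod 121)
Final: r_1 = 51, and one checks f(r_1) ≡ 0 mod 11^2.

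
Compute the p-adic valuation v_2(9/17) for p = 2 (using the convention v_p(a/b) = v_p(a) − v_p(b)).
v_2(9/17) = 0

Factor powers of 2 from the numerator and denominator of the reduced fraction: 9 = 2^0 · 9 and 17 = 2^0 · 17. Apply v_p(a/b) = v_p(a) − v_p(b): v_2(9/17) = 0 − 0 = 0.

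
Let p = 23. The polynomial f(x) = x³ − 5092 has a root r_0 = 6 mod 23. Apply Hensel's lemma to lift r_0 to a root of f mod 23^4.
r_3 = 146447 (mod 279841)

Hensel: r_{i+1} = r_i − f(r_i)/f′(r_i) mod 23^{i+2}, where f′(x) = 3x². Iterate:
  r_0 = 6 (mod 23)
  r_1 = 443 (mod 529)
  r_2 = 443 (mod 12167)
  r_3 = 146447 (mod 279841)
Final: r = 146447 with f(r) ≡ 0 mod 23^4.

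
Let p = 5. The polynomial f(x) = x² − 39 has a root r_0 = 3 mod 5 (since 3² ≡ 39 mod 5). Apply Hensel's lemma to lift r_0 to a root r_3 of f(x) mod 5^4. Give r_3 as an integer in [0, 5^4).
r_3 = 358 (mod 625)

Hensel's recurrence: r_{i+1} = r_i − f(r_i)·(f′(r_i))^{-1} mod 5^{i+2}, with f′(x) = 2x. Iterate:
  r_0 = 3 (mod 5)
  r_1 = 8 (mod 25)
  r_2 = 108 (mod 125)
  r_3 = 358 (mod 625)
Final: r_3 = 358, and one checks f(r_3) ≡ 0 mod 5^4.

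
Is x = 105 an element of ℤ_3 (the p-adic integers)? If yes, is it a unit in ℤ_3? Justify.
x ∈ ℤ_3 but not a unit; v_3(x) = 1 > 0

ℤ_3 = {x ∈ ℚ_3 : v_3(x) ≥ 0} and ℤ_3^× = {x ∈ ℤ_3 : v_3(x) = 0}. Here v_3(105) = v_3(num) − v_3(den) = 1; compare against these criteria.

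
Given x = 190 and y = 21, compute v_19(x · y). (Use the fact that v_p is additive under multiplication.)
v_19(3990) = 1

v_p(x) = 1 (factor: 190 = 19^1 · 10); v_p(y) = 0 (factor: 21 = 19^0 · 21). Additivity: v_p(xy) = v_p(x) + v_p(y) = 1 + 0 = 1. (Direct check: xy = 3990 = 19^1 · (210).)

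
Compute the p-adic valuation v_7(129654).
v_7(129654) = 4

v_7(n) is the largest exponent k such that 7^k divides n. Factor out: 129654 = 7^4 · 54. (Sign doesn't affect v_p.) So v_7(129654) = 4.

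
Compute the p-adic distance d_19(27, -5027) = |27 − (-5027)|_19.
d_19(27, -5027) = 1/361

Step 1 — x − y = 27 − (-5027) = 5054. Step 2 — v_19(5054) = 2 (factor: 5054 = (19^2 · 14); the sign does not affect v_p). Step 3 — |x − y|_19 = 19^{-2} = 1/361.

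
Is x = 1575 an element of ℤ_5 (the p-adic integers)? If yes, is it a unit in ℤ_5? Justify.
x ∈ ℤ_5 but not a unit; v_5(x) = 2 > 0

ℤ_5 = {x ∈ ℚ_5 : v_5(x) ≥ 0} and ℤ_5^× = {x ∈ ℤ_5 : v_5(x) = 0}. Here v_5(1575) = v_5(num) − v_5(den) = 2; compare against these criteria.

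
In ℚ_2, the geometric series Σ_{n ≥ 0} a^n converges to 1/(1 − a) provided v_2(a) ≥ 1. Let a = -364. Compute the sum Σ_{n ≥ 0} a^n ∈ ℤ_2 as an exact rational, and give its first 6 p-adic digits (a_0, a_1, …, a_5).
Σ a^n = 1/(1 − a) = 1/365;  first 6 digits = (1, 0, 1, 0, 0, 1)

v_2(a) = 2 ≥ 1, so the series converges in ℤ_2 to 1/(1 − a) = 1/(1 − (-364)) = 1/365. Expand this rational in ℤ_2: compute digits iteratively via d_i = x_i mod 2, x_{i+1} = (x_i − d_i)/2. The first 6 digits are (1, 0, 1, 0, 0, 1).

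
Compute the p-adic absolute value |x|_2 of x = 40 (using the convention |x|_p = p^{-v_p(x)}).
|40|_2 = 1/8

Step 1 — compute v_2(x) by factoring powers of 2 out of the numerator and denominator: v_2(40) = 3. Step 2 — apply |x|_p = p^{-v_p(x)} = 2^{-3} = 1/8.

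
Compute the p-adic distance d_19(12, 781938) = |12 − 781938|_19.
d_19(12, 781938) = 1/130321

Step 1 — x − y = 12 − 781938 = -781926. Step 2 — v_19(-781926) = 4 (factor: -781926 = −(19^4 · 6); the sign does not affect v_p). Step 3 — |x − y|_19 = 19^{-4} = 1/130321.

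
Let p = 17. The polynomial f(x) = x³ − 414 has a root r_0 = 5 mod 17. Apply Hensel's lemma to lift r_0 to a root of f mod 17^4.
r_3 = 45667 (mod 83521)

Hensel: r_{i+1} = r_i − f(r_i)/f′(r_i) mod 17^{i+2}, where f′(x) = 3x². Iterate:
  r_0 = 5 (mod 17)
  r_1 = 5 (mod 289)
  r_2 = 1450 (mod 4913)
  r_3 = 45667 (mod 83521)
Final: r = 45667 with f(r) ≡ 0 mod 17^4.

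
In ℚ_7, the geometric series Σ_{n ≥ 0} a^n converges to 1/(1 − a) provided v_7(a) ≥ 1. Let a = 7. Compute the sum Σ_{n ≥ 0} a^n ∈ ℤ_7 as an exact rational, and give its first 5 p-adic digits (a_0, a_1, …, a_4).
Σ a^n = 1/(1 − a) = -1/6;  first 5 digits = (1, 1, 1, 1, 1)

v_7(a) = 1 ≥ 1, so the series converges in ℤ_7 to 1/(1 − a) = 1/(1 − 7) = -1/6. Expand this rational in ℤ_7: compute digits iteratively via d_i = x_i mod 7, x_{i+1} = (x_i − d_i)/7. The first 5 digits are (1, 1, 1, 1, 1).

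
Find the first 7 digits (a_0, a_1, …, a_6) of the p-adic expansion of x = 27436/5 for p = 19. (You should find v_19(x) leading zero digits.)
(a_0, …, a_6) = (0, 0, 0, 16, 3, 15, 3)

v_19(27436/5) = 3, so a_0 = ... = a_2 = 0. Factor out: x = 19^3 · u with u = 4/5 a unit in ℤ_19. Expand u iteratively via a_{v+i} = u_i mod 19, u_{i+1} = (u_i − a_{v+i})/19:
  u_0 = 4/5;  a_3 = 16;  u_1 = (u_0 − 16)/19 = -4/5
  u_1 = -4/5;  a_4 = 3;  u_2 = (u_1 − 3)/19 = -1/5
  u_2 = -1/5;  a_5 = 15;  u_3 = (u_2 − 15)/19 = -4/5
  u_3 = -4/5;  a_6 = 3;  u_4 = (u_3 − 3)/19 = -1/5
Digits: (0, 0, 0, 16, 3, 15, 3).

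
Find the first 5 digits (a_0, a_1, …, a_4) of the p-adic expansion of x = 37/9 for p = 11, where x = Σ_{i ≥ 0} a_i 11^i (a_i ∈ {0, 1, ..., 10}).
(a_0, …, a_4) = (9, 2, 1, 6, 8)

v_11(37/9) = 0 (numerator and denominator both coprime to 11), so x ∈ ℤ_11^×. Compute digits iteratively via a_i = x_i mod 11, x_{i+1} = (x_i − a_i)/11, with x_0 = x:
  x_0 = 37/9;  a_0 = 9;  x_1 = (x_0 − 9)/11 = -4/9
  x_1 = -4/9;  a_1 = 2;  x_2 = (x_1 − 2)/11 = -2/9
  x_2 = -2/9;  a_2 = 1;  x_3 = (x_2 − 1)/11 = -1/9
  x_3 = -1/9;  a_3 = 6;  x_4 = (x_3 − 6)/11 = -5/9
  x_4 = -5/9;  a_4 = 8;  x_5 = (x_4 − 8)/11 = -7/9
Digits: (9, 2, 1, 6, 8).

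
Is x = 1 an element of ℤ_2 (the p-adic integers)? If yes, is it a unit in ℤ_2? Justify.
x ∈ ℤ_2^× (unit); v_2(x) = 0

ℤ_2 = {x ∈ ℚ_2 : v_2(x) ≥ 0} and ℤ_2^× = {x ∈ ℤ_2 : v_2(x) = 0}. Here v_2(1) = v_2(num) − v_2(den) = 0; compare against these criteria.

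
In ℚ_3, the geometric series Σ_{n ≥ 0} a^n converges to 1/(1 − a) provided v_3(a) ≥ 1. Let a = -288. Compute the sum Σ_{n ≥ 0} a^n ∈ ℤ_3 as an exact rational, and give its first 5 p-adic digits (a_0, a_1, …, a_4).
Σ a^n = 1/(1 − a) = 1/289;  first 5 digits = (1, 0, 1, 1, 0)

v_3(a) = 2 ≥ 1, so the series converges in ℤ_3 to 1/(1 − a) = 1/(1 − (-288)) = 1/289. Expand this rational in ℤ_3: compute digits iteratively via d_i = x_i mod 3, x_{i+1} = (x_i − d_i)/3. The first 5 digits are (1, 0, 1, 1, 0).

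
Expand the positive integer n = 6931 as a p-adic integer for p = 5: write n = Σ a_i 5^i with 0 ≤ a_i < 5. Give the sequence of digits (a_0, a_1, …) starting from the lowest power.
(a_0, a_1, …) = (1, 1, 2, 0, 1, 2)

Repeated division by 5 gives the digits low-to-high: 6931 = 1 + 1·5^1 + 2·5^2 + 1·5^4 + 2·5^5. Digit sequence: (1, 1, 2, 0, 1, 2).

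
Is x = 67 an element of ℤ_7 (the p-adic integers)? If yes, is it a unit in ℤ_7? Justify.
x ∈ ℤ_7^× (unit); v_7(x) = 0

ℤ_7 = {x ∈ ℚ_7 : v_7(x) ≥ 0} and ℤ_7^× = {x ∈ ℤ_7 : v_7(x) = 0}. Here v_7(67) = v_7(num) − v_7(den) = 0; compare against these criteria.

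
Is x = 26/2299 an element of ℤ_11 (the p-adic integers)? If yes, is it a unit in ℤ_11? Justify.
x ∉ ℤ_11 (v_11(x) = -2 < 0)

ℤ_11 = {x ∈ ℚ_11 : v_11(x) ≥ 0} and ℤ_11^× = {x ∈ ℤ_11 : v_11(x) = 0}. Here v_11(26/2299) = v_11(num) − v_11(den) = -2; compare against these criteria.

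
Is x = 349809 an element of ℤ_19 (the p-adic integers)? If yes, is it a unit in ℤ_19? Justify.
x ∈ ℤ_19 but not a unit; v_19(x) = 3 > 0

ℤ_19 = {x ∈ ℚ_19 : v_19(x) ≥ 0} and ℤ_19^× = {x ∈ ℤ_19 : v_19(x) = 0}. Here v_19(349809) = v_19(num) − v_19(den) = 3; compare against these criteria.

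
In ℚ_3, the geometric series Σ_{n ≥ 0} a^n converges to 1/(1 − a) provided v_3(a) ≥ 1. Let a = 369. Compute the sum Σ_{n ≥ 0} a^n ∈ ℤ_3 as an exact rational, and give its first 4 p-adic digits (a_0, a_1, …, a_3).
Σ a^n = 1/(1 − a) = -1/368;  first 4 digits = (1, 0, 2, 1)

v_3(a) = 2 ≥ 1, so the series converges in ℤ_3 to 1/(1 − a) = 1/(1 − 369) = -1/368. Expand this rational in ℤ_3: compute digits iteratively via d_i = x_i mod 3, x_{i+1} = (x_i − d_i)/3. The first 4 digits are (1, 0, 2, 1).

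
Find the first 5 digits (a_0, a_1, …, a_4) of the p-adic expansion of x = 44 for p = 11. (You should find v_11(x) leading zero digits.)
(a_0, …, a_4) = (0, 4, 0, 0, 0)

v_11(44) = 1, so a_0 = ... = a_0 = 0. Factor out: x = 11^1 · u with u = 4 a unit in ℤ_11. Expand u iteratively via a_{v+i} = u_i mod 11, u_{i+1} = (u_i − a_{v+i})/11:
  u_0 = 4;  a_1 = 4;  u_1 = (u_0 − 4)/11 = 0
  u_1 = 0;  a_2 = 0;  u_2 = (u_1 − 0)/11 = 0
  u_2 = 0;  a_3 = 0;  u_3 = (u_2 − 0)/11 = 0
  u_3 = 0;  a_4 = 0;  u_4 = (u_3 − 0)/11 = 0
Digits: (0, 4, 0, 0, 0).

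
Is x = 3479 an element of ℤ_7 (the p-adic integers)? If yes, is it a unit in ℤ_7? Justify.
x ∈ ℤ_7 but not a unit; v_7(x) = 2 > 0

ℤ_7 = {x ∈ ℚ_7 : v_7(x) ≥ 0} and ℤ_7^× = {x ∈ ℤ_7 : v_7(x) = 0}. Here v_7(3479) = v_7(num) − v_7(den) = 2; compare against these criteria.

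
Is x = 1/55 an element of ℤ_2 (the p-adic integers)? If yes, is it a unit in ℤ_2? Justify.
x ∈ ℤ_2^× (unit); v_2(x) = 0

ℤ_2 = {x ∈ ℚ_2 : v_2(x) ≥ 0} and ℤ_2^× = {x ∈ ℤ_2 : v_2(x) = 0}. Here v_2(1/55) = v_2(num) − v_2(den) = 0; compare against these criteria.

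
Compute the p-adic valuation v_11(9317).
v_11(9317) = 3

v_11(n) is the largest exponent k such that 11^k divides n. Factor out: 9317 = 11^3 · 7. (Sign doesn't affect v_p.) So v_11(9317) = 3.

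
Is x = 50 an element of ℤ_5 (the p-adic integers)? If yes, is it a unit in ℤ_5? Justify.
x ∈ ℤ_5 but not a unit; v_5(x) = 2 > 0

ℤ_5 = {x ∈ ℚ_5 : v_5(x) ≥ 0} and ℤ_5^× = {x ∈ ℤ_5 : v_5(x) = 0}. Here v_5(50) = v_5(num) − v_5(den) = 2; compare against these criteria.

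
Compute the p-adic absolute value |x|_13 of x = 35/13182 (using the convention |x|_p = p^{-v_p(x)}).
|35/13182|_13 = 2197

Step 1 — compute v_13(x) by factoring powers of 13 out of the numerator and denominator: v_13(35/13182) = -3. Step 2 — apply |x|_p = p^{-v_p(x)} = 13^{3} = 2197.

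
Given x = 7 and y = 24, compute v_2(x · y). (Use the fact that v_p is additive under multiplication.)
v_2(168) = 3

v_p(x) = 0 (factor: 7 = 2^0 · 7); v_p(y) = 3 (factor: 24 = 2^3 · 3). Additivity: v_p(xy) = v_p(x) + v_p(y) = 0 + 3 = 3. (Direct check: xy = 168 = 2^3 · (21).)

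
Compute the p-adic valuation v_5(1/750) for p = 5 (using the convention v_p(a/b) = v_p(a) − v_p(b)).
v_5(1/750) = -3

Factor powers of 5 from the numerator and denominator of the reduced fraction: 1 = 5^0 · 1 and 750 = 5^3 · 6. Apply v_p(a/b) = v_p(a) − v_p(b): v_5(1/750) = 0 − 3 = -3.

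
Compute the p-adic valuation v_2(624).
v_2(624) = 4

v_2(n) is the largest exponent k such that 2^k divides n. Factor out: 624 = 2^4 · 39. (Sign doesn't affect v_p.) So v_2(624) = 4.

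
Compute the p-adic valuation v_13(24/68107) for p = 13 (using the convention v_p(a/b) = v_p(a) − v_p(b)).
v_13(24/68107) = -3

Factor powers of 13 from the numerator and denominator of the reduced fraction: 24 = 13^0 · 24 and 68107 = 13^3 · 31. Apply v_p(a/b) = v_p(a) − v_p(b): v_13(24/68107) = 0 − 3 = -3.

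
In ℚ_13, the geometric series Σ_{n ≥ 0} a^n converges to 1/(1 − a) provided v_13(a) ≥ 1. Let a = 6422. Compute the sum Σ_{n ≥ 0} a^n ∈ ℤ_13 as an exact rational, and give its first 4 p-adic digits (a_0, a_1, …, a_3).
Σ a^n = 1/(1 − a) = -1/6421;  first 4 digits = (1, 0, 12, 2)

v_13(a) = 2 ≥ 1, so the series converges in ℤ_13 to 1/(1 − a) = 1/(1 − 6422) = -1/6421. Expand this rational in ℤ_13: compute digits iteratively via d_i = x_i mod 13, x_{i+1} = (x_i − d_i)/13. The first 4 digits are (1, 0, 12, 2).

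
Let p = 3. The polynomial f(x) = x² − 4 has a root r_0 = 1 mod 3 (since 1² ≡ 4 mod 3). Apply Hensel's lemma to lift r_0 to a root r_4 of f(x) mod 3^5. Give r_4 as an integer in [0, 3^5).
r_4 = 241 (mod 243)

Hensel's recurrence: r_{i+1} = r_i − f(r_i)·(f′(r_i))^{-1} mod 3^{i+2}, with f′(x) = 2x. Iterate:
  r_0 = 1 (mod 3)
  r_1 = 7 (mod 9)
  r_2 = 25 (mod 27)
  r_3 = 79 (mod 81)
  r_4 = 241 (mod 243)
Final: r_4 = 241, and one checks f(r_4) ≡ 0 mod 3^5.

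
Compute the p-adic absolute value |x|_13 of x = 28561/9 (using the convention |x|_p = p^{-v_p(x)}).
|28561/9|_13 = 1/28561

Step 1 — compute v_13(x) by factoring powers of 13 out of the numerator and denominator: v_13(28561/9) = 4. Step 2 — apply |x|_p = p^{-v_p(x)} = 13^{-4} = 1/28561.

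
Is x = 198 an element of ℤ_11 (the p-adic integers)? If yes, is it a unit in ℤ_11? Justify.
x ∈ ℤ_11 but not a unit; v_11(x) = 1 > 0

ℤ_11 = {x ∈ ℚ_11 : v_11(x) ≥ 0} and ℤ_11^× = {x ∈ ℤ_11 : v_11(x) = 0}. Here v_11(198) = v_11(num) − v_11(den) = 1; compare against these criteria.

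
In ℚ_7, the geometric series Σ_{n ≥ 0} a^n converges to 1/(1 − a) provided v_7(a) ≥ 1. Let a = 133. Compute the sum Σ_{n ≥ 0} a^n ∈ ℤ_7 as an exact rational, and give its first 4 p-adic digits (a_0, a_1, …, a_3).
Σ a^n = 1/(1 − a) = -1/132;  first 4 digits = (1, 5, 6, 1)

v_7(a) = 1 ≥ 1, so the series converges in ℤ_7 to 1/(1 − a) = 1/(1 − 133) = -1/132. Expand this rational in ℤ_7: compute digits iteratively via d_i = x_i mod 7, x_{i+1} = (x_i − d_i)/7. The first 4 digits are (1, 5, 6, 1).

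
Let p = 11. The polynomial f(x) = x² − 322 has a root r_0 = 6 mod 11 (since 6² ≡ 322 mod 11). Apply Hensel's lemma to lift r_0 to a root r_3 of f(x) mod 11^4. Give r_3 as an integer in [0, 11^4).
r_3 = 8520 (mod 14641)

Hensel's recurrence: r_{i+1} = r_i − f(r_i)·(f′(r_i))^{-1} mod 11^{i+2}, with f′(x) = 2x. Iterate:
  r_0 = 6 (mod 11)
  r_1 = 50 (mod 121)
  r_2 = 534 (mod 1331)
  r_3 = 8520 (mod 14641)
Final: r_3 = 8520, and one checks f(r_3) ≡ 0 mod 11^4.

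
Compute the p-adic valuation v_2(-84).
v_2(-84) = 2

v_2(n) is the largest exponent k such that 2^k divides n. Factor out: -84 = -2^2 · 21. (Sign doesn't affect v_p.) So v_2(-84) = 2.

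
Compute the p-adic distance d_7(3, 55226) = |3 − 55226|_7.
d_7(3, 55226) = 1/2401

Step 1 — x − y = 3 − 55226 = -55223. Step 2 — v_7(-55223) = 4 (factor: -55223 = −(7^4 · 23); the sign does not affect v_p). Step 3 — |x − y|_7 = 7^{-4} = 1/2401.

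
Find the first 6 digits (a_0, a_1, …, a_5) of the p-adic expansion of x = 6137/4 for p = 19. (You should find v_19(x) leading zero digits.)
(a_0, …, a_5) = (0, 0, 9, 14, 4, 14)

v_19(6137/4) = 2, so a_0 = ... = a_1 = 0. Factor out: x = 19^2 · u with u = 17/4 a unit in ℤ_19. Expand u iteratively via a_{v+i} = u_i mod 19, u_{i+1} = (u_i − a_{v+i})/19:
  u_0 = 17/4;  a_2 = 9;  u_1 = (u_0 − 9)/19 = -1/4
  u_1 = -1/4;  a_3 = 14;  u_2 = (u_1 − 14)/19 = -3/4
  u_2 = -3/4;  a_4 = 4;  u_3 = (u_2 − 4)/19 = -1/4
  u_3 = -1/4;  a_5 = 14;  u_4 = (u_3 − 14)/19 = -3/4
Digits: (0, 0, 9, 14, 4, 14).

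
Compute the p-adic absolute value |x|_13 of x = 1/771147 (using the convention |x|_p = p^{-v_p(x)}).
|1/771147|_13 = 28561

Step 1 — compute v_13(x) by factoring powers of 13 out of the numerator and denominator: v_13(1/771147) = -4. Step 2 — apply |x|_p = p^{-v_p(x)} = 13^{4} = 28561.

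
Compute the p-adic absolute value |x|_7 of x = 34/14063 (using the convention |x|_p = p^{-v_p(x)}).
|34/14063|_7 = 343

Step 1 — compute v_7(x) by factoring powers of 7 out of the numerator and denominator: v_7(34/14063) = -3. Step 2 — apply |x|_p = p^{-v_p(x)} = 7^{3} = 343.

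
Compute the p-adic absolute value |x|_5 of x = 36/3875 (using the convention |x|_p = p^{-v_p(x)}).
|36/3875|_5 = 125

Step 1 — compute v_5(x) by factoring powers of 5 out of the numerator and denominator: v_5(36/3875) = -3. Step 2 — apply |x|_p = p^{-v_p(x)} = 5^{3} = 125.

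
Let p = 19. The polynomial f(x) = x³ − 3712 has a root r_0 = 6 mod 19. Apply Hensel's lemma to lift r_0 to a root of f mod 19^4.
r_3 = 5440 (mod 130321)

Hensel: r_{i+1} = r_i − f(r_i)/f′(r_i) mod 19^{i+2}, where f′(x) = 3x². Iterate:
  r_0 = 6 (mod 19)
  r_1 = 25 (mod 361)
  r_2 = 5440 (mod 6859)
  r_3 = 5440 (mod 130321)
Final: r = 5440 with f(r) ≡ 0 mod 19^4.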